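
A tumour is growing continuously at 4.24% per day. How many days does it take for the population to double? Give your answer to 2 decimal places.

doubling time ≈ 16.35 days

doubling time = ln(2) / |r| = 0.69315 / 0.0424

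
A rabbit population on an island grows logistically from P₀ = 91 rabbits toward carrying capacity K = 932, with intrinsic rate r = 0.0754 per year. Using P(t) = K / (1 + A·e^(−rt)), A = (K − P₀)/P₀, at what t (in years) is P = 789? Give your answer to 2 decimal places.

A = (932 − 91)/91 = 9.24176
789 = 932/(1 + 9.24176·e^(−0.0754t)) → 1 + 9.24176·e^(−0.0754t) = 1.18124
e^(−0.0754t) = 0.019611 → t = ln(50.99124)/0.0754 = 3.93165/0.0754

t ≈ 52.14 years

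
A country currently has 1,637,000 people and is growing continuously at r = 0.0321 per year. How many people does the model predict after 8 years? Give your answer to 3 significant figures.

P(8) = 1637000 · e^(0.0321·8) = 1637000 · e^(0.2568)
= 1637000 · 1.29279 ≈ 2116291.57

≈ 2,120,000 people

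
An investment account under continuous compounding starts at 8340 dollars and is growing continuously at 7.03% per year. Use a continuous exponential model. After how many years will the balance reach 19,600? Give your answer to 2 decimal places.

t ≈ 12.15 years

19600 = 8340 · e^(0.0703·t)
t = ln(19600/8340) / 0.0703 = ln(2.35012) / 0.0703 = 0.85447 / 0.0703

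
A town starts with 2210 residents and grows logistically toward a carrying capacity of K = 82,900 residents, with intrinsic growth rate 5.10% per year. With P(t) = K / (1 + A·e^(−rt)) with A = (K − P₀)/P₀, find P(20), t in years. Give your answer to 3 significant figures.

≈ 5,850 residents

A = (82900 − 2210)/2210 = 36.51131
P(20) = 82900 / (1 + 36.51131·e^(−0.051·20)) = 82900 / (1 + 36.51131·0.360595)
= 82900 / 14.16579 ≈ 5852.13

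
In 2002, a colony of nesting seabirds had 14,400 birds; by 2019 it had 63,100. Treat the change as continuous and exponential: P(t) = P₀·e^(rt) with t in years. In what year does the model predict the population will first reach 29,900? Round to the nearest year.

r = ln(63100/14400) / 17 = 1.47749/17 ≈ 0.086911 per year
t = ln(29900/14400) / r = 0.73063/0.086911 ≈ 8.41 years after 2002

year 2010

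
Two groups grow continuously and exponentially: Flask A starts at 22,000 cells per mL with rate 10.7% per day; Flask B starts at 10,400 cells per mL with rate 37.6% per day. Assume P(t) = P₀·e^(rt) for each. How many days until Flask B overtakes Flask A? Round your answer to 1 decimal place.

t ≈ 2.8 days

22000·e^(0.107t) = 10400·e^(0.376t)
22000/10400 = e^((0.376 − 0.107)t) → ln(2.11538) = 0.269·t
t = 0.74924 / 0.269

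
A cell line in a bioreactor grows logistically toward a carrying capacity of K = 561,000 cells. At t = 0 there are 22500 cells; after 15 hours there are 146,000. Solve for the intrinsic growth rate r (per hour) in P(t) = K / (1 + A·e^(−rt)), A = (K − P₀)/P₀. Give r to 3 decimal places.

A = (561000 − 22500)/22500 = 23.93333
146000 = 561000/(1 + 23.93333·e^(−r·15)) → e^(−15r) = (3.84247 − 1)/23.93333 = 0.118766
r = −ln(0.118766)/15 = 2.1306/15

r ≈ 0.142 per hour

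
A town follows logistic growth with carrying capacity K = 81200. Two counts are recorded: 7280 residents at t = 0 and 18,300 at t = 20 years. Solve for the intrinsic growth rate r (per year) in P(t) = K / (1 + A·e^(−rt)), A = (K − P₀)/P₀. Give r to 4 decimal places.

A = (81200 − 7280)/7280 = 10.15385
18300 = 81200/(1 + 10.15385·e^(−r·20)) → e^(−20r) = (4.43716 − 1)/10.15385 = 0.338508
r = −ln(0.338508)/20 = 1.08321/20

r ≈ 0.0542 per year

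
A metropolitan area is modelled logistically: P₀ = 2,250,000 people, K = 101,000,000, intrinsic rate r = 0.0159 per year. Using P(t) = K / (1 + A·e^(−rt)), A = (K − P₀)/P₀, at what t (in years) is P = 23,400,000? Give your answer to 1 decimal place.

A = (101000000 − 2250000)/2250000 = 43.88889
23400000 = 101000000/(1 + 43.88889·e^(−0.0159t)) → 1 + 43.88889·e^(−0.0159t) = 4.31624
e^(−0.0159t) = 0.07556 → t = ln(13.23454)/0.0159 = 2.58283/0.0159

t ≈ 162.4 years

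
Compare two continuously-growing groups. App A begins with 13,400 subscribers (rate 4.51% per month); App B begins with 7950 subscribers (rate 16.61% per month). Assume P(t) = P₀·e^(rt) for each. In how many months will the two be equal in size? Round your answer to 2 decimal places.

13400·e^(0.0451t) = 7950·e^(0.1661t)
13400/7950 = e^((0.1661 − 0.0451)t) → ln(1.68553) = 0.121·t
t = 0.52208 / 0.121

t ≈ 4.31 months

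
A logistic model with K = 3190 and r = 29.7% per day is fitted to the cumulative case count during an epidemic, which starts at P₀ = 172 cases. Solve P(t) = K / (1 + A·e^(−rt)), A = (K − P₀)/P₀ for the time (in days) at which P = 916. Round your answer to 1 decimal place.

t ≈ 6.6 days

A = (3190 − 172)/172 = 17.54651
916 = 3190/(1 + 17.54651·e^(−0.297t)) → 1 + 17.54651·e^(−0.297t) = 3.48253
e^(−0.297t) = 0.141483 → t = ln(7.06799)/0.297 = 1.95558/0.297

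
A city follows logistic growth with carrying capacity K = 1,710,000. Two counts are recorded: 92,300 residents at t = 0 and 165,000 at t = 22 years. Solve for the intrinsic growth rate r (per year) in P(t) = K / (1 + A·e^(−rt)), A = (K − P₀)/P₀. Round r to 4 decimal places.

A = (1710000 − 92300)/92300 = 17.52654
165000 = 1710000/(1 + 17.52654·e^(−r·22)) → e^(−22r) = (10.36364 − 1)/17.52654 = 0.534255
r = −ln(0.534255)/22 = 0.62688/22

r ≈ 0.0285 per year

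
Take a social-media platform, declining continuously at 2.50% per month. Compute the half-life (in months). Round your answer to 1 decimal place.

half-life ≈ 27.7 months

half-life = ln(2) / |r| = 0.69315 / 0.025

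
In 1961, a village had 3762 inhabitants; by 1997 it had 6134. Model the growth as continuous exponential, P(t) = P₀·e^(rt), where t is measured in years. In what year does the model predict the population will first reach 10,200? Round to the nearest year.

r = ln(6134/3762) / 36 = 0.4889/36 ≈ 0.01358 per year
t = ln(10200/3762) / r = 0.99744/0.01358 ≈ 73.45 years after 1961

year 2034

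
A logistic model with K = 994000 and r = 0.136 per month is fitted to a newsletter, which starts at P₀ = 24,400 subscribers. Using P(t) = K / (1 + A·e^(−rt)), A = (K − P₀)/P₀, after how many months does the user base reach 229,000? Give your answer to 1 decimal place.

t ≈ 18.2 months

A = (994000 − 24400)/24400 = 39.7377
229000 = 994000/(1 + 39.7377·e^(−0.136t)) → 1 + 39.7377·e^(−0.136t) = 4.34061
e^(−0.136t) = 0.084067 → t = ln(11.89534)/0.136 = 2.47615/0.136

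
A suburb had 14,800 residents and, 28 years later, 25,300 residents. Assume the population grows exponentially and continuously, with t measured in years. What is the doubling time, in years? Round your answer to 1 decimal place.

doubling time ≈ 36.2 years

r = ln(25300/14800) / 28 = ln(1.70946) / 28 ≈ 0.019149 per year
doubling time = ln 2 / |r| = 0.69315 / 0.019149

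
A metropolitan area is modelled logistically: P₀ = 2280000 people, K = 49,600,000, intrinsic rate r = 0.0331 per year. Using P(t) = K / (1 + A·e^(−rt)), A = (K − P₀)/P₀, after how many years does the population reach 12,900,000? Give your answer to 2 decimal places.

A = (49600000 − 2280000)/2280000 = 20.75439
12900000 = 49600000/(1 + 20.75439·e^(−0.0331t)) → 1 + 20.75439·e^(−0.0331t) = 3.84496
e^(−0.0331t) = 0.137078 → t = ln(7.29514)/0.0331 = 1.98721/0.0331

t ≈ 60.04 years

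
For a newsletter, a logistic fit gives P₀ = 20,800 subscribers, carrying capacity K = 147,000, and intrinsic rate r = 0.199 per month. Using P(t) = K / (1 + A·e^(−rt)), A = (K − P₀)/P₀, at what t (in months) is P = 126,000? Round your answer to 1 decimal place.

A = (147000 − 20800)/20800 = 6.06731
126000 = 147000/(1 + 6.06731·e^(−0.199t)) → 1 + 6.06731·e^(−0.199t) = 1.16667
e^(−0.199t) = 0.02747 → t = ln(36.40385)/0.199 = 3.59467/0.199

t ≈ 18.1 months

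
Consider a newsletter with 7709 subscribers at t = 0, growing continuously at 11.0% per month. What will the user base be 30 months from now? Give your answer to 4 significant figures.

≈ 209,000 subscribers

P(30) = 7709 · e^(0.11·30) = 7709 · e^(3.3)
= 7709 · 27.11264 ≈ 209011.33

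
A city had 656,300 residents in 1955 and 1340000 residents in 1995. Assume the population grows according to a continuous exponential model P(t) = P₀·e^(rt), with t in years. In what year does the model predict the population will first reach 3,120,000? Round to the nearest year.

r = ln(1340000/656300) / 40 = 0.71381/40 ≈ 0.017845 per year
t = ln(3120000/656300) / r = 1.55897/0.017845 ≈ 87.36 years after 1955

year 2042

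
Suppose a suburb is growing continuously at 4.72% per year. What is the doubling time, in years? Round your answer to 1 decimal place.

doubling time = ln(2) / |r| = 0.69315 / 0.0472

doubling time ≈ 14.7 years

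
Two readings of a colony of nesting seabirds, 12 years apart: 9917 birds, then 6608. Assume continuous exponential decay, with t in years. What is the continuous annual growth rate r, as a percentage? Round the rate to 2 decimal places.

r ≈ -3.38% per year

6608 = 9917 · e^(r·12)
e^(12r) = 6608/9917 = 0.66633
r = ln(0.66633) / 12 = -0.40597 / 12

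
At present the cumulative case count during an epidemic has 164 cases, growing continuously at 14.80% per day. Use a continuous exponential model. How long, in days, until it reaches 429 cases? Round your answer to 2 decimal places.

429 = 164 · e^(0.148·t)
t = ln(429/164) / 0.148 = ln(2.61585) / 0.148 = 0.96159 / 0.148

t ≈ 6.50 days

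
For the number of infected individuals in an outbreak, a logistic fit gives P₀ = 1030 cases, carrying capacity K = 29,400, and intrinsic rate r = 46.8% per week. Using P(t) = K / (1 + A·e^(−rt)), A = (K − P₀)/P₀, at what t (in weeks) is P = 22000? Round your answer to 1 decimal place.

t ≈ 9.4 weeks

A = (29400 − 1030)/1030 = 27.54369
22000 = 29400/(1 + 27.54369·e^(−0.468t)) → 1 + 27.54369·e^(−0.468t) = 1.33636
e^(−0.468t) = 0.012212 → t = ln(81.88664)/0.468 = 4.40534/0.468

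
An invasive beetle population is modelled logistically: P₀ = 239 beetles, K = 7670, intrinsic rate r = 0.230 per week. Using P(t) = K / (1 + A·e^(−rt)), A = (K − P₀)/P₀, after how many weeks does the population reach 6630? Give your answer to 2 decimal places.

t ≈ 23.00 weeks

A = (7670 − 239)/239 = 31.09205
6630 = 7670/(1 + 31.09205·e^(−0.23t)) → 1 + 31.09205·e^(−0.23t) = 1.15686
e^(−0.23t) = 0.005045 → t = ln(198.21182)/0.23 = 5.28934/0.23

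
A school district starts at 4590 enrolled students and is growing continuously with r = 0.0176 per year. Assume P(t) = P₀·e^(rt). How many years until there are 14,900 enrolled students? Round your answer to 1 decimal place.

t ≈ 66.9 years

14900 = 4590 · e^(0.0176·t)
t = ln(14900/4590) / 0.0176 = ln(3.24619) / 0.0176 = 1.17748 / 0.0176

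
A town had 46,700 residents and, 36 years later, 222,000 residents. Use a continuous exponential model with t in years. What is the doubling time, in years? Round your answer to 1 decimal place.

doubling time ≈ 16.0 years

r = ln(222000/46700) / 36 = ln(4.75375) / 36 ≈ 0.043304 per year
doubling time = ln 2 / |r| = 0.69315 / 0.043304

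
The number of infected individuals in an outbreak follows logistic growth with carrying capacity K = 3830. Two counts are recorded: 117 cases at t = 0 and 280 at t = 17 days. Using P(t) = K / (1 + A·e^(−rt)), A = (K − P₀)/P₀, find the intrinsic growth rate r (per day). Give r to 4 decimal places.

A = (3830 − 117)/117 = 31.73504
280 = 3830/(1 + 31.73504·e^(−r·17)) → e^(−17r) = (13.67857 − 1)/31.73504 = 0.399513
r = −ln(0.399513)/17 = 0.91751/17

r ≈ 0.0540 per day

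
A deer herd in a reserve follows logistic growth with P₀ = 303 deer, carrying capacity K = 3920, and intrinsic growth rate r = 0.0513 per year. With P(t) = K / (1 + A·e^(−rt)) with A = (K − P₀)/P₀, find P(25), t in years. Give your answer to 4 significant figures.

≈ 909.4 deer

A = (3920 − 303)/303 = 11.93729
P(25) = 3920 / (1 + 11.93729·e^(−0.0513·25)) = 3920 / (1 + 11.93729·0.277343)
= 3920 / 4.31073 ≈ 909.36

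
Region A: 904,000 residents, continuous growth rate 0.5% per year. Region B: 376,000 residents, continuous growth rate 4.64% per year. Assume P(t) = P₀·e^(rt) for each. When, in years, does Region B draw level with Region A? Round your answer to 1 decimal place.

t ≈ 21.2 years

904000·e^(0.005t) = 376000·e^(0.0464t)
904000/376000 = e^((0.0464 − 0.005)t) → ln(2.40426) = 0.0414·t
t = 0.87724 / 0.0414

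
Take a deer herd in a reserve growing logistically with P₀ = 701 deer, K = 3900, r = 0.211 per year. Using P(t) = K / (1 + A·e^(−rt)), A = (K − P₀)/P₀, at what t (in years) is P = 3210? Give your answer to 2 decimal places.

A = (3900 − 701)/701 = 4.56348
3210 = 3900/(1 + 4.56348·e^(−0.211t)) → 1 + 4.56348·e^(−0.211t) = 1.21495
e^(−0.211t) = 0.047103 → t = ln(21.23011)/0.211 = 3.05542/0.211

t ≈ 14.48 years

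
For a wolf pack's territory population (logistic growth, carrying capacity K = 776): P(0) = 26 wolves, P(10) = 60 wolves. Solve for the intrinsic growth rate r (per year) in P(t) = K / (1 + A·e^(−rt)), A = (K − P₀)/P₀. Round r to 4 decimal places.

r ≈ 0.0883 per year

A = (776 − 26)/26 = 28.84615
60 = 776/(1 + 28.84615·e^(−r·10)) → e^(−10r) = (12.93333 − 1)/28.84615 = 0.413689
r = −ln(0.413689)/10 = 0.88264/10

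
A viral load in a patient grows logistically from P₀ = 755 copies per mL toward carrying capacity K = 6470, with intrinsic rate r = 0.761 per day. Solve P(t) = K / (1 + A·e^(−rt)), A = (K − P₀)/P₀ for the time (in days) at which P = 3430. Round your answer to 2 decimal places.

A = (6470 − 755)/755 = 7.56954
3430 = 6470/(1 + 7.56954·e^(−0.761t)) → 1 + 7.56954·e^(−0.761t) = 1.8863
e^(−0.761t) = 0.117087 → t = ln(8.54063)/0.761 = 2.14483/0.761

t ≈ 2.82 days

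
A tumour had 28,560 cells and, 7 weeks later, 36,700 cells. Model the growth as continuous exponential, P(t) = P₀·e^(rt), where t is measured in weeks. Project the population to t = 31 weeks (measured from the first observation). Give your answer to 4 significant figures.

r = ln(36700/28560) / 7 ≈ 0.035824 per week
P(31) = 28560 · e^(0.035824·31) = 28560 · 3.03603 ≈ 86709.05

≈ 86,710 cells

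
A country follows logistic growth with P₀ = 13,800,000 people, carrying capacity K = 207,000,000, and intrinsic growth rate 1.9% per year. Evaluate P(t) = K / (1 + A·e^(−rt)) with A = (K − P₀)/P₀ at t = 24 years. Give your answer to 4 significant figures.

≈ 20,970,000 people

A = (207000000 − 13800000)/13800000 = 14
P(24) = 207000000 / (1 + 14·e^(−0.019·24)) = 207000000 / (1 + 14·0.633814)
= 207000000 / 9.87339 ≈ 20965435.58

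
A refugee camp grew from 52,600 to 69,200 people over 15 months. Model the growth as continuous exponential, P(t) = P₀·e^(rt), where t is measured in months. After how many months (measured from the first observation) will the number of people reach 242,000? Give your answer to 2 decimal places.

r = ln(69200/52600) / 15 ≈ 0.018286 per month
t = ln(242000/52600) / r = 1.52622 / 0.018286 ≈ 83.466

t ≈ 83.47 months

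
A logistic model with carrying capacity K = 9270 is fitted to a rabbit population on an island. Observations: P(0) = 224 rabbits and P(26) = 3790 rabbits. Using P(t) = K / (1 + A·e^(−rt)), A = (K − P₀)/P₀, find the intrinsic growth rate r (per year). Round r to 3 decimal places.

A = (9270 − 224)/224 = 40.38393
3790 = 9270/(1 + 40.38393·e^(−r·26)) → e^(−26r) = (2.44591 − 1)/40.38393 = 0.035804
r = −ln(0.035804)/26 = 3.32969/26

r ≈ 0.128 per year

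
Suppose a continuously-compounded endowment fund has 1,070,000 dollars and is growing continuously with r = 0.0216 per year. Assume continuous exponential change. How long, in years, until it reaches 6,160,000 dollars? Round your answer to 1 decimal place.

6160000 = 1070000 · e^(0.0216·t)
t = ln(6160000/1070000) / 0.0216 = ln(5.75701) / 0.0216 = 1.75042 / 0.0216

t ≈ 81.0 years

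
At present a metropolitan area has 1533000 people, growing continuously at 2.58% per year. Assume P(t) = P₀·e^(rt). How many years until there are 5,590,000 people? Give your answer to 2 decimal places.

t ≈ 50.15 years

5590000 = 1533000 · e^(0.0258·t)
t = ln(5590000/1533000) / 0.0258 = ln(3.64644) / 0.0258 = 1.29375 / 0.0258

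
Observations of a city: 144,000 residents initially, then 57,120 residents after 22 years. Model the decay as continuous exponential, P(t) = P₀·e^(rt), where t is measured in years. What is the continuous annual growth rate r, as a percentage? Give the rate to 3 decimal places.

r ≈ -4.203% per year

57120 = 144000 · e^(r·22)
e^(22r) = 57120/144000 = 0.39667
r = ln(0.39667) / 22 = -0.92466 / 22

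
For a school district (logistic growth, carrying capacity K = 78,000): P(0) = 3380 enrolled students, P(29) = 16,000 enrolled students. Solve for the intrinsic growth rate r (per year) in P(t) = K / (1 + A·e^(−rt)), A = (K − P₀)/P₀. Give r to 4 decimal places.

r ≈ 0.0600 per year

A = (78000 − 3380)/3380 = 22.07692
16000 = 78000/(1 + 22.07692·e^(−r·29)) → e^(−29r) = (4.875 − 1)/22.07692 = 0.175523
r = −ln(0.175523)/29 = 1.73999/29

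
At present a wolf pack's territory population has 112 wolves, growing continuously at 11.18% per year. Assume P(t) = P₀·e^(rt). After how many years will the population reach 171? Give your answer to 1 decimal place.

t ≈ 3.8 years

171 = 112 · e^(0.1118·t)
t = ln(171/112) / 0.1118 = ln(1.52679) / 0.1118 = 0.42316 / 0.1118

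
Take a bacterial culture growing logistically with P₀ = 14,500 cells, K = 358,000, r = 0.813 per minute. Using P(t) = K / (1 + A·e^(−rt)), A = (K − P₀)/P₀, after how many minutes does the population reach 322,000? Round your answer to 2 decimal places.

A = (358000 − 14500)/14500 = 23.68966
322000 = 358000/(1 + 23.68966·e^(−0.813t)) → 1 + 23.68966·e^(−0.813t) = 1.1118
e^(−0.813t) = 0.004719 → t = ln(211.8908)/0.813 = 5.35607/0.813

t ≈ 6.59 minutes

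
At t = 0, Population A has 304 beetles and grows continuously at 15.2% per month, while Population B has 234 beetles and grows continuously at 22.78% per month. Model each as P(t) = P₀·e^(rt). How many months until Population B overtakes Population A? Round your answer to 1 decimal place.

t ≈ 3.5 months

304·e^(0.152t) = 234·e^(0.2278t)
304/234 = e^((0.2278 − 0.152)t) → ln(1.29915) = 0.0758·t
t = 0.26171 / 0.0758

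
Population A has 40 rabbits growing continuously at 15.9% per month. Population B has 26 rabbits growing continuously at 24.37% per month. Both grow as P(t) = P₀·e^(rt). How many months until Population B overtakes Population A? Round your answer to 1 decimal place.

t ≈ 5.1 months

40·e^(0.159t) = 26·e^(0.2437t)
40/26 = e^((0.2437 − 0.159)t) → ln(1.53846) = 0.0847·t
t = 0.43078 / 0.0847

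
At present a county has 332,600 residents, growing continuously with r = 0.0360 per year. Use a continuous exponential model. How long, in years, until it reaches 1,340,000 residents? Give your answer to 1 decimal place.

1340000 = 332600 · e^(0.036·t)
t = ln(1340000/332600) / 0.036 = ln(4.02886) / 0.036 = 1.39348 / 0.036

t ≈ 38.7 years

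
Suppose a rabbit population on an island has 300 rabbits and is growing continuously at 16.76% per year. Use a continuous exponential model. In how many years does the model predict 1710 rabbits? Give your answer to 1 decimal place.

1710 = 300 · e^(0.1676·t)
t = ln(1710/300) / 0.1676 = ln(5.7) / 0.1676 = 1.74047 / 0.1676

t ≈ 10.4 years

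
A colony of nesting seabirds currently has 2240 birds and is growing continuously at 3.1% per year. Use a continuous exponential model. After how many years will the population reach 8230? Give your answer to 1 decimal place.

8230 = 2240 · e^(0.031·t)
t = ln(8230/2240) / 0.031 = ln(3.67411) / 0.031 = 1.30131 / 0.031

t ≈ 42.0 years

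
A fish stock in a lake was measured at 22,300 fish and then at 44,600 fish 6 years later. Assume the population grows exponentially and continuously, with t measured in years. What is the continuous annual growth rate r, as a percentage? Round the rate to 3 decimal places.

r ≈ 11.552% per year

44600 = 22300 · e^(r·6)
e^(6r) = 44600/22300 = 2
r = ln(2) / 6 = 0.69315 / 6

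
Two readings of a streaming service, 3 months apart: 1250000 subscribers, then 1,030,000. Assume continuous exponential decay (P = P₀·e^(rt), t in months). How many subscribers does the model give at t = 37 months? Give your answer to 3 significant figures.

r = ln(1030000/1250000) / 3 ≈ -0.064528 per month
P(37) = 1250000 · e^(-0.064528·37) = 1250000 · 0.09185 ≈ 114818.61

≈ 115,000 subscribers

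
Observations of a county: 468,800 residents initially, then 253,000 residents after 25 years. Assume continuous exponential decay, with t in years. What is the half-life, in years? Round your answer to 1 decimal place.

r = ln(253000/468800) / 25 = ln(0.53968) / 25 ≈ -0.024671 per year
half-life = ln 2 / |r| = 0.69315 / 0.024671

half-life ≈ 28.1 years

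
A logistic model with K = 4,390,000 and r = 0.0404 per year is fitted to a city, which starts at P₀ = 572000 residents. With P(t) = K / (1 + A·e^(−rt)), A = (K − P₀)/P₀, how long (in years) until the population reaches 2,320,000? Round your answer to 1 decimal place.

t ≈ 49.8 years

A = (4390000 − 572000)/572000 = 6.67483
2320000 = 4390000/(1 + 6.67483·e^(−0.0404t)) → 1 + 6.67483·e^(−0.0404t) = 1.89224
e^(−0.0404t) = 0.133673 → t = ln(7.48096)/0.0404 = 2.01236/0.0404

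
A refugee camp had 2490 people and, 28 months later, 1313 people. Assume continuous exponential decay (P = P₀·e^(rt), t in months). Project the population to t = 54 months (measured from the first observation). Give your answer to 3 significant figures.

r = ln(1313/2490) / 28 ≈ -0.022856 per month
P(54) = 2490 · e^(-0.022856·54) = 2490 · 0.29106 ≈ 724.74

≈ 725 people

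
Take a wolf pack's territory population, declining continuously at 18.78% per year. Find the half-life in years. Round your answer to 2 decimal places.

half-life ≈ 3.69 years

half-life = ln(2) / |r| = 0.69315 / 0.1878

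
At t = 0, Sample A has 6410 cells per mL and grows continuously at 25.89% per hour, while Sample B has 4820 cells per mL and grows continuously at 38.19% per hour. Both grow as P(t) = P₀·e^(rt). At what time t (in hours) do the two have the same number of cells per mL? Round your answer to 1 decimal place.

t ≈ 2.3 hours

6410·e^(0.2589t) = 4820·e^(0.3819t)
6410/4820 = e^((0.3819 − 0.2589)t) → ln(1.32988) = 0.123·t
t = 0.28509 / 0.123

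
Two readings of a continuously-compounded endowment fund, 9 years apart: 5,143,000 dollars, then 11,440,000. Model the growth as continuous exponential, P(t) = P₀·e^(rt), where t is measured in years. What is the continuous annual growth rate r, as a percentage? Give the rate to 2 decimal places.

11440000 = 5143000 · e^(r·9)
e^(9r) = 11440000/5143000 = 2.22438
r = ln(2.22438) / 9 = 0.79948 / 9

r ≈ 8.88% per year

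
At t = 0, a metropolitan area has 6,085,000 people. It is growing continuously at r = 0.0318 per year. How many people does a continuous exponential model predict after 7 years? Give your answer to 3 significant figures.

P(7) = 6085000 · e^(0.0318·7) = 6085000 · e^(0.2226)
= 6085000 · 1.24932 ≈ 7602116.74

≈ 7,600,000 people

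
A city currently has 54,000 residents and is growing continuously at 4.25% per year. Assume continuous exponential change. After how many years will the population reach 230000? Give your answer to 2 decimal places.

t ≈ 34.10 years

230000 = 54000 · e^(0.0425·t)
t = ln(230000/54000) / 0.0425 = ln(4.25926) / 0.0425 = 1.4491 / 0.0425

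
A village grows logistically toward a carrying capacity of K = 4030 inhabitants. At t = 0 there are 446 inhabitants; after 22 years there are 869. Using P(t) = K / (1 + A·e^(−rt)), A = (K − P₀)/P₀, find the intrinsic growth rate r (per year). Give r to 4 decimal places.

r ≈ 0.0360 per year

A = (4030 − 446)/446 = 8.03587
869 = 4030/(1 + 8.03587·e^(−r·22)) → e^(−22r) = (4.63751 − 1)/8.03587 = 0.452659
r = −ln(0.452659)/22 = 0.79262/22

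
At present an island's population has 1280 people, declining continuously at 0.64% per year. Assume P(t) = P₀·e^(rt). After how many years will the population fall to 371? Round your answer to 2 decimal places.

371 = 1280 · e^(-0.0064·t)
t = ln(371/1280) / -0.0064 = ln(0.28984) / -0.0064 = -1.23841 / -0.0064

t ≈ 193.50 years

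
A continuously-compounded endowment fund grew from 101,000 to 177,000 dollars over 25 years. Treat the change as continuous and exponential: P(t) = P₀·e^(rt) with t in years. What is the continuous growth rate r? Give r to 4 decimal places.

177000 = 101000 · e^(r·25)
e^(25r) = 177000/101000 = 1.75248
r = ln(1.75248) / 25 = 0.56103 / 25

r ≈ 0.0224 per year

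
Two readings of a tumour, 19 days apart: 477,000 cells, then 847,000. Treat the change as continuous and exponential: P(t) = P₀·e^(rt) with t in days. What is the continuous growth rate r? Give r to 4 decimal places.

r ≈ 0.0302 per day

847000 = 477000 · e^(r·19)
e^(19r) = 847000/477000 = 1.77568
r = ln(1.77568) / 19 = 0.57418 / 19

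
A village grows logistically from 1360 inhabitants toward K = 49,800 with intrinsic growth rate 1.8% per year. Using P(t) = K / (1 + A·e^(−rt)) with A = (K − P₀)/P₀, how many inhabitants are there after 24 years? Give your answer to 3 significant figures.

A = (49800 − 1360)/1360 = 35.61765
P(24) = 49800 / (1 + 35.61765·e^(−0.018·24)) = 49800 / (1 + 35.61765·0.649209)
= 49800 / 24.12331 ≈ 2064.39

≈ 2,060 inhabitants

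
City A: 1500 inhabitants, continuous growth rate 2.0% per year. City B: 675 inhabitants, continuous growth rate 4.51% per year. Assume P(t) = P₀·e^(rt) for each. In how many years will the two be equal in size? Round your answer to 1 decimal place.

1500·e^(0.02t) = 675·e^(0.0451t)
1500/675 = e^((0.0451 − 0.02)t) → ln(2.22222) = 0.0251·t
t = 0.79851 / 0.0251

t ≈ 31.8 years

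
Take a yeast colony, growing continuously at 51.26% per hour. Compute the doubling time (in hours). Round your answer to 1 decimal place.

doubling time = ln(2) / |r| = 0.69315 / 0.5126

doubling time ≈ 1.4 hours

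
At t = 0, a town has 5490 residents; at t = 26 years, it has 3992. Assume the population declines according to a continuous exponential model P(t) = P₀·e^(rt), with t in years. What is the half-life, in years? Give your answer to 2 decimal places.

half-life ≈ 56.56 years

r = ln(3992/5490) / 26 = ln(0.72714) / 26 ≈ -0.012255 per year
half-life = ln 2 / |r| = 0.69315 / 0.012255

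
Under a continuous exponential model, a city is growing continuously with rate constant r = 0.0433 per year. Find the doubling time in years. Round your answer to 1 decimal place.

doubling time = ln(2) / |r| = 0.69315 / 0.0433

doubling time ≈ 16.0 years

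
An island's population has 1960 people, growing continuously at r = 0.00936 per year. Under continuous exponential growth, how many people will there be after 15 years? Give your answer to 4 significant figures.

≈ 2,255 people

P(15) = 1960 · e^(0.00936·15) = 1960 · e^(0.1404)
= 1960 · 1.15073 ≈ 2255.44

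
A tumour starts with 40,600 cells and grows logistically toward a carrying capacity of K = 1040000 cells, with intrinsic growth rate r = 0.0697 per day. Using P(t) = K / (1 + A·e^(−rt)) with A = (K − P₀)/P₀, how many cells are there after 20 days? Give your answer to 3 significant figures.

≈ 146,000 cells

A = (1040000 − 40600)/40600 = 24.61576
P(20) = 1040000 / (1 + 24.61576·e^(−0.0697·20)) = 1040000 / (1 + 24.61576·0.248081)
= 1040000 / 7.1067 ≈ 146340.71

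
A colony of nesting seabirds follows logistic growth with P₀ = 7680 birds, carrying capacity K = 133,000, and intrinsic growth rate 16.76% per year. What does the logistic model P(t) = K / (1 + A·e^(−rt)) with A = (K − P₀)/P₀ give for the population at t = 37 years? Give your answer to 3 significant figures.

A = (133000 − 7680)/7680 = 16.31771
P(37) = 133000 / (1 + 16.31771·e^(−0.1676·37)) = 133000 / (1 + 16.31771·0.002027)
= 133000 / 1.03308 ≈ 128741.75

≈ 129,000 birds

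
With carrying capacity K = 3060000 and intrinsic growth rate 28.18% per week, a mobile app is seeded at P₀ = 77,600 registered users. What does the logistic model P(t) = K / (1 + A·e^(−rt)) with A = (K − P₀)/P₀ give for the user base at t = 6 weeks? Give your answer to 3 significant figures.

A = (3060000 − 77600)/77600 = 38.43299
P(6) = 3060000 / (1 + 38.43299·e^(−0.2818·6)) = 3060000 / (1 + 38.43299·0.184372)
= 3060000 / 8.08597 ≈ 378433.45

≈ 378,000 registered users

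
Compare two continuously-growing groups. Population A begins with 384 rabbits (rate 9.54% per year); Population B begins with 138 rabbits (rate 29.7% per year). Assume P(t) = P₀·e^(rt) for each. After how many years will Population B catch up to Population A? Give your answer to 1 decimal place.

t ≈ 5.1 years

384·e^(0.0954t) = 138·e^(0.297t)
384/138 = e^((0.297 − 0.0954)t) → ln(2.78261) = 0.2016·t
t = 1.02339 / 0.2016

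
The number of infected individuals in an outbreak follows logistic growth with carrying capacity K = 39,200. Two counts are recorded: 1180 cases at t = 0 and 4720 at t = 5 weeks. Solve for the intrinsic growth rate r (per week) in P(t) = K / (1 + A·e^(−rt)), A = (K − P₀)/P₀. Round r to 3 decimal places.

r ≈ 0.297 per week

A = (39200 − 1180)/1180 = 32.22034
4720 = 39200/(1 + 32.22034·e^(−r·5)) → e^(−5r) = (8.30508 − 1)/32.22034 = 0.226723
r = −ln(0.226723)/5 = 1.48403/5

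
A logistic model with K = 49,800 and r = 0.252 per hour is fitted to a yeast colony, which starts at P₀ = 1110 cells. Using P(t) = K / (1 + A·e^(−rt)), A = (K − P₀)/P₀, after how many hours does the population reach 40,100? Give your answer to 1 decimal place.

A = (49800 − 1110)/1110 = 43.86486
40100 = 49800/(1 + 43.86486·e^(−0.252t)) → 1 + 43.86486·e^(−0.252t) = 1.2419
e^(−0.252t) = 0.005515 → t = ln(181.33826)/0.252 = 5.20036/0.252

t ≈ 20.6 hours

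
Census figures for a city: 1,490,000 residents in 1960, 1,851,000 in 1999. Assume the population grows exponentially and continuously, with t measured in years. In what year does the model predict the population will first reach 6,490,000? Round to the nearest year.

r = ln(1851000/1490000) / 39 = 0.21695/39 ≈ 0.005563 per year
t = ln(6490000/1490000) / r = 1.47149/0.005563 ≈ 264.52 years after 1960

year 2225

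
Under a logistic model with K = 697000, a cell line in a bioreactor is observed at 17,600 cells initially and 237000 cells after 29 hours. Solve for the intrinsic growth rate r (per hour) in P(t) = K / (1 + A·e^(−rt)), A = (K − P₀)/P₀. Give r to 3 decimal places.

A = (697000 − 17600)/17600 = 38.60227
237000 = 697000/(1 + 38.60227·e^(−r·29)) → e^(−29r) = (2.94093 − 1)/38.60227 = 0.05028
r = −ln(0.05028)/29 = 2.99014/29

r ≈ 0.103 per hour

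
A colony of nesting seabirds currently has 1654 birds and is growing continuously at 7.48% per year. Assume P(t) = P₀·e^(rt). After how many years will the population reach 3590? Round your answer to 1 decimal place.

3590 = 1654 · e^(0.0748·t)
t = ln(3590/1654) / 0.0748 = ln(2.1705) / 0.0748 = 0.77496 / 0.0748

t ≈ 10.4 years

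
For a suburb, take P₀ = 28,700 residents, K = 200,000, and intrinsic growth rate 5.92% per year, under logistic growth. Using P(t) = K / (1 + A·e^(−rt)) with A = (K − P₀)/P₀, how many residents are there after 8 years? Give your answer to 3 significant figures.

A = (200000 − 28700)/28700 = 5.96864
P(8) = 200000 / (1 + 5.96864·e^(−0.0592·8)) = 200000 / (1 + 5.96864·0.622756)
= 200000 / 4.71701 ≈ 42399.75

≈ 42,400 residents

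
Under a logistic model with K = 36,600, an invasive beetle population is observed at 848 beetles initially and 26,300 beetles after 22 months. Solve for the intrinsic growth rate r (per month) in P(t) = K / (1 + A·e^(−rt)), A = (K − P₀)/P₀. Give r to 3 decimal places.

A = (36600 − 848)/848 = 42.16038
26300 = 36600/(1 + 42.16038·e^(−r·22)) → e^(−22r) = (1.39163 − 1)/42.16038 = 0.009289
r = −ln(0.009289)/22 = 4.67891/22

r ≈ 0.213 per month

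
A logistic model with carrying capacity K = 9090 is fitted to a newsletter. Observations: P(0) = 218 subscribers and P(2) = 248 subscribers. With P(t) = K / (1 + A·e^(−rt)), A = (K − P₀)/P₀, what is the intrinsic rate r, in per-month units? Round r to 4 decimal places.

A = (9090 − 218)/218 = 40.69725
248 = 9090/(1 + 40.69725·e^(−r·2)) → e^(−2r) = (36.65323 − 1)/40.69725 = 0.87606
r = −ln(0.87606)/2 = 0.13232/2

r ≈ 0.0662 per month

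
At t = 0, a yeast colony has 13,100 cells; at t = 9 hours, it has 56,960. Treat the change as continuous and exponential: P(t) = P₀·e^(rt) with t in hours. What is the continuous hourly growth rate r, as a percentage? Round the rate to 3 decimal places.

56960 = 13100 · e^(r·9)
e^(9r) = 56960/13100 = 4.34809
r = ln(4.34809) / 9 = 1.46974 / 9

r ≈ 16.330% per hour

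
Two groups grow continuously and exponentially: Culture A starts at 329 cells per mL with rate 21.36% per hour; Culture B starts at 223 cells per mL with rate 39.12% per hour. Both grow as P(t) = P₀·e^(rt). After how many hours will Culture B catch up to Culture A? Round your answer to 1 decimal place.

t ≈ 2.2 hours

329·e^(0.2136t) = 223·e^(0.3912t)
329/223 = e^((0.3912 − 0.2136)t) → ln(1.47534) = 0.1776·t
t = 0.38889 / 0.1776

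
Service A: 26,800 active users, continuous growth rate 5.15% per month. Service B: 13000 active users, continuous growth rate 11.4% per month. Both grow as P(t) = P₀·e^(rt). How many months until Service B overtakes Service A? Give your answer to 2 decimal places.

26800·e^(0.0515t) = 13000·e^(0.114t)
26800/13000 = e^((0.114 − 0.0515)t) → ln(2.06154) = 0.0625·t
t = 0.72345 / 0.0625

t ≈ 11.58 months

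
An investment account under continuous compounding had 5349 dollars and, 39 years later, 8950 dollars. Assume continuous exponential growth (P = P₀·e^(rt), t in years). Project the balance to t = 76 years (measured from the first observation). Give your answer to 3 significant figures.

≈ 14,600 dollars

r = ln(8950/5349) / 39 ≈ 0.013199 per year
P(76) = 5349 · e^(0.013199·76) = 5349 · 2.7267 ≈ 14585.1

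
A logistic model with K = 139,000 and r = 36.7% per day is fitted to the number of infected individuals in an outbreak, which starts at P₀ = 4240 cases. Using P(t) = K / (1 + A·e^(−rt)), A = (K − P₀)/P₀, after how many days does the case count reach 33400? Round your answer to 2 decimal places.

t ≈ 6.29 days

A = (139000 − 4240)/4240 = 31.78302
33400 = 139000/(1 + 31.78302·e^(−0.367t)) → 1 + 31.78302·e^(−0.367t) = 4.16168
e^(−0.367t) = 0.099477 → t = ln(10.05258)/0.367 = 2.30783/0.367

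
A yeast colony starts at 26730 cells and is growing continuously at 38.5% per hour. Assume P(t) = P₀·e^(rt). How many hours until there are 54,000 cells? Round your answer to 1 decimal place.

54000 = 26730 · e^(0.385·t)
t = ln(54000/26730) / 0.385 = ln(2.0202) / 0.385 = 0.7032 / 0.385

t ≈ 1.8 hours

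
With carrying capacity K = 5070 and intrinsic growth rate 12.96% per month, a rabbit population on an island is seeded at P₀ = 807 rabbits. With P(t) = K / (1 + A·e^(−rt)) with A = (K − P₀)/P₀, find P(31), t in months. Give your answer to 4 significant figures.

A = (5070 − 807)/807 = 5.28253
P(31) = 5070 / (1 + 5.28253·e^(−0.1296·31)) = 5070 / (1 + 5.28253·0.017996)
= 5070 / 1.09506 ≈ 4629.86

≈ 4,630 rabbits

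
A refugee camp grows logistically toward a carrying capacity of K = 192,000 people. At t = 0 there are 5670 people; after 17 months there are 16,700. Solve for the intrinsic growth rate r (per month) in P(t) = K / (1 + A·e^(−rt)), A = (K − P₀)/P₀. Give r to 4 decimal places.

r ≈ 0.0671 per month

A = (192000 − 5670)/5670 = 32.86243
16700 = 192000/(1 + 32.86243·e^(−r·17)) → e^(−17r) = (11.49701 − 1)/32.86243 = 0.319423
r = −ln(0.319423)/17 = 1.14124/17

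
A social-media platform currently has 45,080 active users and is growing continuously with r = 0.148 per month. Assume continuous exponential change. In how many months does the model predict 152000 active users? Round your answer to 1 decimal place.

152000 = 45080 · e^(0.148·t)
t = ln(152000/45080) / 0.148 = ln(3.37178) / 0.148 = 1.21544 / 0.148

t ≈ 8.2 months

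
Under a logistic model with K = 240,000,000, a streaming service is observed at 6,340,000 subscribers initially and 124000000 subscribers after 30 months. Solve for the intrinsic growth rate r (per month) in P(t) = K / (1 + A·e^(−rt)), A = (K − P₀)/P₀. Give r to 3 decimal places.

A = (240000000 − 6340000)/6340000 = 36.85489
124000000 = 240000000/(1 + 36.85489·e^(−r·30)) → e^(−30r) = (1.93548 − 1)/36.85489 = 0.025383
r = −ln(0.025383)/30 = 3.67368/30

r ≈ 0.122 per month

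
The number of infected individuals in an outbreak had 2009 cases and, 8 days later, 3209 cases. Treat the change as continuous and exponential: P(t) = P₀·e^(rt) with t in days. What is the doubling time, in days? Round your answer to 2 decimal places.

r = ln(3209/2009) / 8 = ln(1.59731) / 8 ≈ 0.05854 per day
doubling time = ln 2 / |r| = 0.69315 / 0.05854

doubling time ≈ 11.84 days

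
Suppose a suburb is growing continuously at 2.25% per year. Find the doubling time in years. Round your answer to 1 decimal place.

doubling time ≈ 30.8 years

doubling time = ln(2) / |r| = 0.69315 / 0.0225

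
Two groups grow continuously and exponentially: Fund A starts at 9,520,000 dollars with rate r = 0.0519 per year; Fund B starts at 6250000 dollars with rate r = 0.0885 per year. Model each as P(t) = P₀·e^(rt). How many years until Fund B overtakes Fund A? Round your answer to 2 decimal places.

9520000·e^(0.0519t) = 6250000·e^(0.0885t)
9520000/6250000 = e^((0.0885 − 0.0519)t) → ln(1.5232) = 0.0366·t
t = 0.42081 / 0.0366

t ≈ 11.50 years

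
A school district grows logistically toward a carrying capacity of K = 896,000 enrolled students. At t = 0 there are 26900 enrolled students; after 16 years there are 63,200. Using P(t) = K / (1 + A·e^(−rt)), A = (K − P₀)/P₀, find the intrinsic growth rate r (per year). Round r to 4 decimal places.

r ≈ 0.0561 per year

A = (896000 − 26900)/26900 = 32.30855
63200 = 896000/(1 + 32.30855·e^(−r·16)) → e^(−16r) = (14.17722 − 1)/32.30855 = 0.407855
r = −ln(0.407855)/16 = 0.89684/16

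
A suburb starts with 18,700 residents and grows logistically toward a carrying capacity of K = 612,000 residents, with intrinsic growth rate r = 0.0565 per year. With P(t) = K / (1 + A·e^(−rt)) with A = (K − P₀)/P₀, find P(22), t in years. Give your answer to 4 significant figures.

≈ 60,270 residents

A = (612000 − 18700)/18700 = 31.72727
P(22) = 612000 / (1 + 31.72727·e^(−0.0565·22)) = 612000 / (1 + 31.72727·0.288517)
= 612000 / 10.15387 ≈ 60272.59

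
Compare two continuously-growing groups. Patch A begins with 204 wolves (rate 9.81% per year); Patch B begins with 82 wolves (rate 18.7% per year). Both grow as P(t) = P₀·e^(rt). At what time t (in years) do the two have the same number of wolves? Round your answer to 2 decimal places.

t ≈ 10.25 years

204·e^(0.0981t) = 82·e^(0.187t)
204/82 = e^((0.187 − 0.0981)t) → ln(2.4878) = 0.0889·t
t = 0.9114 / 0.0889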